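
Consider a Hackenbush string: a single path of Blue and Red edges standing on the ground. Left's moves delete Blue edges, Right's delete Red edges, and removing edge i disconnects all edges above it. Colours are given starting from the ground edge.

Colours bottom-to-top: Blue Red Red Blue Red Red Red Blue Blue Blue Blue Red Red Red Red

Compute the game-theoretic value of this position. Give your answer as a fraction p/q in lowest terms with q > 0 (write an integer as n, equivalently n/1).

4577/16384

Build g(s[:k]) for k = 1..15, string s = Blue Red Red Blue Red Red Red Blue Blue Blue Blue Red Red Red Red.
B: Left { 0 }, Right {  } = simplest 1
BR: Left { 0 }, Right { 1 } = simplest 1/2
BRR: Left { 0 }, Right { 1/2; 1 } = simplest 1/4
BRRB: Left { 0; 1/4 }, Right { 1/2; 1 } = simplest 3/8
BRRBR: Left { 0; 1/4 }, Right { 3/8; 1/2; 1 } = simplest 5/16
BRRBRR: Left { 0; 1/4 }, Right { 5/16; 3/8; 1/2; 1 } = simplest 9/32
BRRBRRR: Left { 0; 1/4 }, Right { 9/32; 5/16; 3/8; 1/2; 1 } = simplest 17/64
BRRBRRRB: Left { 0; 1/4; 17/64 }, Right { 9/32; 5/16; 3/8; 1/2; 1 } = simplest 35/128
BRRBRRRBB: Left { 0; 1/4; 17/64; 35/128 }, Right { 9/32; 5/16; 3/8; 1/2; 1 } = simplest 71/256
BRRBRRRBBB: Left { 0; 1/4; 17/64; 35/128; 71/256 }, Right { 9/32; 5/16; 3/8; 1/2; 1 } = simplest 143/512
BRRBRRRBBBB: Left { 0; 1/4; 17/64; 35/128; 71/256; 143/512 }, Right { 9/32; 5/16; 3/8; 1/2; 1 } = simplest 287/1024
BRRBRRRBBBBR: Left { 0; 1/4; 17/64; 35/128; 71/256; 143/512 }, Right { 287/1024; 9/32; 5/16; 3/8; 1/2; 1 } = simplest 573/2048
BRRBRRRBBBBRR: Left { 0; 1/4; 17/64; 35/128; 71/256; 143/512 }, Right { 573/2048; 287/1024; 9/32; 5/16; 3/8; 1/2; 1 } = simplest 1145/4096
BRRBRRRBBBBRRR: Left { 0; 1/4; 17/64; 35/128; 71/256; 143/512 }, Right { 1145/4096; 573/2048; 287/1024; 9/32; 5/16; 3/8; 1/2; 1 } = simplest 2289/8192
BRRBRRRBBBBRRRR: Left { 0; 1/4; 17/64; 35/128; 71/256; 143/512 }, Right { 2289/8192; 1145/4096; 573/2048; 287/1024; 9/32; 5/16; 3/8; 1/2; 1 } = simplest 4577/16384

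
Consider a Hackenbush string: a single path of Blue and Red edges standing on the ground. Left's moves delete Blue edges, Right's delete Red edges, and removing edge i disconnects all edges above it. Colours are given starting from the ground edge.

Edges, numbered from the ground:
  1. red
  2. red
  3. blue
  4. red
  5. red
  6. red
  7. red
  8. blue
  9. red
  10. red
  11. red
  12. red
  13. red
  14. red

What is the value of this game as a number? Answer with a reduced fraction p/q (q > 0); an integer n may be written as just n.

Recurse on prefixes of the 14-edge string red red blue red red red red blue red red red red red red:
edge 1 of 14 (red): {  | 0 } -> -1
edge 2 of 14 (red): {  | -1,0 } -> -2
edge 3 of 14 (blue): { -2 | -1,0 } -> -3/2
edge 4 of 14 (red): { -2 | -3/2,-1,0 } -> -7/4
edge 5 of 14 (red): { -2 | -7/4,-3/2,-1,0 } -> -15/8
edge 6 of 14 (red): { -2 | -15/8,-7/4,-3/2,-1,0 } -> -31/16
edge 7 of 14 (red): { -2 | -31/16,-15/8,-7/4,-3/2,-1,0 } -> -63/32
edge 8 of 14 (blue): { -2,-63/32 | -31/16,-15/8,-7/4,-3/2,-1,0 } -> -125/64
edge 9 of 14 (red): { -2,-63/32 | -125/64,-31/16,-15/8,-7/4,-3/2,-1,0 } -> -251/128
edge 10 of 14 (red): { -2,-63/32 | -251/128,-125/64,-31/16,-15/8,-7/4,-3/2,-1,0 } -> -503/256
edge 11 of 14 (red): { -2,-63/32 | -503/256,-251/128,-125/64,-31/16,-15/8,-7/4,-3/2,-1,0 } -> -1007/512
edge 12 of 14 (red): { -2,-63/32 | -1007/512,-503/256,-251/128,-125/64,-31/16,-15/8,-7/4,-3/2,-1,0 } -> -2015/1024
edge 13 of 14 (red): { -2,-63/32 | -2015/1024,-1007/512,-503/256,-251/128,-125/64,-31/16,-15/8,-7/4,-3/2,-1,0 } -> -4031/2048
edge 14 of 14 (red): { -2,-63/32 | -4031/2048,-2015/1024,-1007/512,-503/256,-251/128,-125/64,-31/16,-15/8,-7/4,-3/2,-1,0 } -> -8063/4096

-8063/4096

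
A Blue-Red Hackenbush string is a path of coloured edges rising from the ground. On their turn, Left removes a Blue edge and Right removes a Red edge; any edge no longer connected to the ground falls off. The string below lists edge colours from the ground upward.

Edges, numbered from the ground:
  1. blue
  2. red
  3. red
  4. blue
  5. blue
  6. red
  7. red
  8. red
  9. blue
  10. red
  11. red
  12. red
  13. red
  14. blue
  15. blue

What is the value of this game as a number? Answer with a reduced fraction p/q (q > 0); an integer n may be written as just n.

edge 1 of 15 (blue): { 0 | (no moves) } → 1
edge 2 of 15 (red): { 0 | 1 } → 1/2
edge 3 of 15 (red): { 0 | 1/2 1 } → 1/4
edge 4 of 15 (blue): { 0 1/4 | 1/2 1 } → 3/8
edge 5 of 15 (blue): { 0 1/4 3/8 | 1/2 1 } → 7/16
edge 6 of 15 (red): { 0 1/4 3/8 | 7/16 1/2 1 } → 13/32
edge 7 of 15 (red): { 0 1/4 3/8 | 13/32 7/16 1/2 1 } → 25/64
edge 8 of 15 (red): { 0 1/4 3/8 | 25/64 13/32 7/16 1/2 1 } → 49/128
edge 9 of 15 (blue): { 0 1/4 3/8 49/128 | 25/64 13/32 7/16 1/2 1 } → 99/256
edge 10 of 15 (red): { 0 1/4 3/8 49/128 | 99/256 25/64 13/32 7/16 1/2 1 } → 197/512
edge 11 of 15 (red): { 0 1/4 3/8 49/128 | 197/512 99/256 25/64 13/32 7/16 1/2 1 } → 393/1024
edge 12 of 15 (red): { 0 1/4 3/8 49/128 | 393/1024 197/512 99/256 25/64 13/32 7/16 1/2 1 } → 785/2048
edge 13 of 15 (red): { 0 1/4 3/8 49/128 | 785/2048 393/1024 197/512 99/256 25/64 13/32 7/16 1/2 1 } → 1569/4096
edge 14 of 15 (blue): { 0 1/4 3/8 49/128 1569/4096 | 785/2048 393/1024 197/512 99/256 25/64 13/32 7/16 1/2 1 } → 3139/8192
edge 15 of 15 (blue): { 0 1/4 3/8 49/128 1569/4096 3139/8192 | 785/2048 393/1024 197/512 99/256 25/64 13/32 7/16 1/2 1 } → 6279/16384

6279/16384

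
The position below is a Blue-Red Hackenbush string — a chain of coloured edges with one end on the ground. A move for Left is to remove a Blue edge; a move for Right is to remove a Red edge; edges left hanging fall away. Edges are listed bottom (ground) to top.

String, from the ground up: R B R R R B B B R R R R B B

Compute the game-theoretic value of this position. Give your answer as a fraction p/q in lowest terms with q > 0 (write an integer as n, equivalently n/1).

Prefix values for R B R R R B B B R R R R B B via {L|R} + simplicity:
edge 1 of 14 (R): { (no moves) | 0 } => -1
edge 2 of 14 (B): { -1 | 0 } => -1/2
edge 3 of 14 (R): { -1 | -1/2 0 } => -3/4
edge 4 of 14 (R): { -1 | -3/4 -1/2 0 } => -7/8
edge 5 of 14 (R): { -1 | -7/8 -3/4 -1/2 0 } => -15/16
edge 6 of 14 (B): { -1 -15/16 | -7/8 -3/4 -1/2 0 } => -29/32
edge 7 of 14 (B): { -1 -15/16 -29/32 | -7/8 -3/4 -1/2 0 } => -57/64
edge 8 of 14 (B): { -1 -15/16 -29/32 -57/64 | -7/8 -3/4 -1/2 0 } => -113/128
edge 9 of 14 (R): { -1 -15/16 -29/32 -57/64 | -113/128 -7/8 -3/4 -1/2 0 } => -227/256
edge 10 of 14 (R): { -1 -15/16 -29/32 -57/64 | -227/256 -113/128 -7/8 -3/4 -1/2 0 } => -455/512
edge 11 of 14 (R): { -1 -15/16 -29/32 -57/64 | -455/512 -227/256 -113/128 -7/8 -3/4 -1/2 0 } => -911/1024
edge 12 of 14 (R): { -1 -15/16 -29/32 -57/64 | -911/1024 -455/512 -227/256 -113/128 -7/8 -3/4 -1/2 0 } => -1823/2048
edge 13 of 14 (B): { -1 -15/16 -29/32 -57/64 -1823/2048 | -911/1024 -455/512 -227/256 -113/128 -7/8 -3/4 -1/2 0 } => -3645/4096
edge 14 of 14 (B): { -1 -15/16 -29/32 -57/64 -1823/2048 -3645/4096 | -911/1024 -455/512 -227/256 -113/128 -7/8 -3/4 -1/2 0 } => -7289/8192

-7289/8192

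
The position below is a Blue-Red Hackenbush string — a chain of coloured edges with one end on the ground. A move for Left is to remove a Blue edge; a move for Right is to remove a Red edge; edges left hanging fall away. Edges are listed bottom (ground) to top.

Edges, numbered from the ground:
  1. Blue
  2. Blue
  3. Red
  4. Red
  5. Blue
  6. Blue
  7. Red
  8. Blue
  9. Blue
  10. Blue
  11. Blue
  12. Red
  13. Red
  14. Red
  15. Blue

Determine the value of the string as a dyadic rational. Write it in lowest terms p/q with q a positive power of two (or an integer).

11747/8192

1 of 15 · B · max L 0 · min R +∞ → 1
2 of 15 · BB · max L 1 · min R +∞ → 2
3 of 15 · BBR · max L 1 · min R 2 → 3/2
4 of 15 · BBRR · max L 1 · min R 3/2 → 5/4
5 of 15 · BBRRB · max L 5/4 · min R 3/2 → 11/8
6 of 15 · BBRRBB · max L 11/8 · min R 3/2 → 23/16
7 of 15 · BBRRBBR · max L 11/8 · min R 23/16 → 45/32
8 of 15 · BBRRBBRB · max L 45/32 · min R 23/16 → 91/64
9 of 15 · BBRRBBRBB · max L 91/64 · min R 23/16 → 183/128
10 of 15 · BBRRBBRBBB · max L 183/128 · min R 23/16 → 367/256
11 of 15 · BBRRBBRBBBB · max L 367/256 · min R 23/16 → 735/512
12 of 15 · BBRRBBRBBBBR · max L 367/256 · min R 735/512 → 1469/1024
13 of 15 · BBRRBBRBBBBRR · max L 367/256 · min R 1469/1024 → 2937/2048
14 of 15 · BBRRBBRBBBBRRR · max L 367/256 · min R 2937/2048 → 5873/4096
15 of 15 · BBRRBBRBBBBRRRB · max L 5873/4096 · min R 2937/2048 → 11747/8192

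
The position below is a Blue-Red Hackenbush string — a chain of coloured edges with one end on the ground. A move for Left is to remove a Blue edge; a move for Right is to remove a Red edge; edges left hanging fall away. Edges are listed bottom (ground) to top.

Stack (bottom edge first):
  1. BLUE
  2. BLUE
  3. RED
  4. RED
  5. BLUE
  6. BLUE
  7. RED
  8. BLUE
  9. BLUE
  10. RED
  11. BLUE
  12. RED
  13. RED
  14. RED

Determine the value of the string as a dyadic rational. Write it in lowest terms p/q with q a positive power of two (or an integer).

G_1 [B]  L=[0]  R=[]  — 1
G_2 [BB]  L=[0,1]  R=[]  — 2
G_3 [BBR]  L=[0,1]  R=[2]  — 3/2
G_4 [BBRR]  L=[0,1]  R=[3/2,2]  — 5/4
G_5 [BBRRB]  L=[0,1,5/4]  R=[3/2,2]  — 11/8
G_6 [BBRRBB]  L=[0,1,5/4,11/8]  R=[3/2,2]  — 23/16
G_7 [BBRRBBR]  L=[0,1,5/4,11/8]  R=[23/16,3/2,2]  — 45/32
G_8 [BBRRBBRB]  L=[0,1,5/4,11/8,45/32]  R=[23/16,3/2,2]  — 91/64
G_9 [BBRRBBRBB]  L=[0,1,5/4,11/8,45/32,91/64]  R=[23/16,3/2,2]  — 183/128
G_10 [BBRRBBRBBR]  L=[0,1,5/4,11/8,45/32,91/64]  R=[183/128,23/16,3/2,2]  — 365/256
G_11 [BBRRBBRBBRB]  L=[0,1,5/4,11/8,45/32,91/64,365/256]  R=[183/128,23/16,3/2,2]  — 731/512
G_12 [BBRRBBRBBRBR]  L=[0,1,5/4,11/8,45/32,91/64,365/256]  R=[731/512,183/128,23/16,3/2,2]  — 1461/1024
G_13 [BBRRBBRBBRBRR]  L=[0,1,5/4,11/8,45/32,91/64,365/256]  R=[1461/1024,731/512,183/128,23/16,3/2,2]  — 2921/2048
G_14 [BBRRBBRBBRBRRR]  L=[0,1,5/4,11/8,45/32,91/64,365/256]  R=[2921/2048,1461/1024,731/512,183/128,23/16,3/2,2]  — 5841/4096

5841/4096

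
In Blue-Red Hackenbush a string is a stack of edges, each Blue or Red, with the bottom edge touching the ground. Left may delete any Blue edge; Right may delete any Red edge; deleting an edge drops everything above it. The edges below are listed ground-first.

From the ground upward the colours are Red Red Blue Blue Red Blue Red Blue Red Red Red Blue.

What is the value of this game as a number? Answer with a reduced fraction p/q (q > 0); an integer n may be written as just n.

Prefix values for Red Red Blue Blue Red Blue Red Blue Red Red Red Blue via {L|R} + simplicity:
edge 1 of 12 (Red): { · | 0 } gives -1
edge 2 of 12 (Red): { · | -1, 0 } gives -2
edge 3 of 12 (Blue): { -2 | -1, 0 } gives -3/2
edge 4 of 12 (Blue): { -2, -3/2 | -1, 0 } gives -5/4
edge 5 of 12 (Red): { -2, -3/2 | -5/4, -1, 0 } gives -11/8
edge 6 of 12 (Blue): { -2, -3/2, -11/8 | -5/4, -1, 0 } gives -21/16
edge 7 of 12 (Red): { -2, -3/2, -11/8 | -21/16, -5/4, -1, 0 } gives -43/32
edge 8 of 12 (Blue): { -2, -3/2, -11/8, -43/32 | -21/16, -5/4, -1, 0 } gives -85/64
edge 9 of 12 (Red): { -2, -3/2, -11/8, -43/32 | -85/64, -21/16, -5/4, -1, 0 } gives -171/128
edge 10 of 12 (Red): { -2, -3/2, -11/8, -43/32 | -171/128, -85/64, -21/16, -5/4, -1, 0 } gives -343/256
edge 11 of 12 (Red): { -2, -3/2, -11/8, -43/32 | -343/256, -171/128, -85/64, -21/16, -5/4, -1, 0 } gives -687/512
edge 12 of 12 (Blue): { -2, -3/2, -11/8, -43/32, -687/512 | -343/256, -171/128, -85/64, -21/16, -5/4, -1, 0 } gives -1373/1024

-1373/1024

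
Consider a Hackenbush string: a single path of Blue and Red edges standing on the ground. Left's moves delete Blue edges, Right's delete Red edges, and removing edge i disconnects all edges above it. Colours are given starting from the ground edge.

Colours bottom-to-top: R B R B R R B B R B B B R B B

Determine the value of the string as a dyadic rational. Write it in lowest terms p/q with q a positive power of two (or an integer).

-11401/16384

Prefix values for R B R B R R B B R B B B R B B via {L|R} + simplicity:
edge 1 of 15 (R): { · | 0 } so -1
edge 2 of 15 (B): { -1 | 0 } so -1/2
edge 3 of 15 (R): { -1 | -1/2; 0 } so -3/4
edge 4 of 15 (B): { -1; -3/4 | -1/2; 0 } so -5/8
edge 5 of 15 (R): { -1; -3/4 | -5/8; -1/2; 0 } so -11/16
edge 6 of 15 (R): { -1; -3/4 | -11/16; -5/8; -1/2; 0 } so -23/32
edge 7 of 15 (B): { -1; -3/4; -23/32 | -11/16; -5/8; -1/2; 0 } so -45/64
edge 8 of 15 (B): { -1; -3/4; -23/32; -45/64 | -11/16; -5/8; -1/2; 0 } so -89/128
edge 9 of 15 (R): { -1; -3/4; -23/32; -45/64 | -89/128; -11/16; -5/8; -1/2; 0 } so -179/256
edge 10 of 15 (B): { -1; -3/4; -23/32; -45/64; -179/256 | -89/128; -11/16; -5/8; -1/2; 0 } so -357/512
edge 11 of 15 (B): { -1; -3/4; -23/32; -45/64; -179/256; -357/512 | -89/128; -11/16; -5/8; -1/2; 0 } so -713/1024
edge 12 of 15 (B): { -1; -3/4; -23/32; -45/64; -179/256; -357/512; -713/1024 | -89/128; -11/16; -5/8; -1/2; 0 } so -1425/2048
edge 13 of 15 (R): { -1; -3/4; -23/32; -45/64; -179/256; -357/512; -713/1024 | -1425/2048; -89/128; -11/16; -5/8; -1/2; 0 } so -2851/4096
edge 14 of 15 (B): { -1; -3/4; -23/32; -45/64; -179/256; -357/512; -713/1024; -2851/4096 | -1425/2048; -89/128; -11/16; -5/8; -1/2; 0 } so -5701/8192
edge 15 of 15 (B): { -1; -3/4; -23/32; -45/64; -179/256; -357/512; -713/1024; -2851/4096; -5701/8192 | -1425/2048; -89/128; -11/16; -5/8; -1/2; 0 } so -11401/16384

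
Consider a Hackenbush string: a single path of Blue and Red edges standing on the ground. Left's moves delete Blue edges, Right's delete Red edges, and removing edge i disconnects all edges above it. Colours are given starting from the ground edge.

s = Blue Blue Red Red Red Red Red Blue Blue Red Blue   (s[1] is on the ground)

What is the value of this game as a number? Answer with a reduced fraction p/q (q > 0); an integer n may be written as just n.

1 of 11 · B · max L 0 · min R +∞ — 1
2 of 11 · BB · max L 1 · min R +∞ — 2
3 of 11 · BBR · max L 1 · min R 2 — 3/2
4 of 11 · BBRR · max L 1 · min R 3/2 — 5/4
5 of 11 · BBRRR · max L 1 · min R 5/4 — 9/8
6 of 11 · BBRRRR · max L 1 · min R 9/8 — 17/16
7 of 11 · BBRRRRR · max L 1 · min R 17/16 — 33/32
8 of 11 · BBRRRRRB · max L 33/32 · min R 17/16 — 67/64
9 of 11 · BBRRRRRBB · max L 67/64 · min R 17/16 — 135/128
10 of 11 · BBRRRRRBBR · max L 67/64 · min R 135/128 — 269/256
11 of 11 · BBRRRRRBBRB · max L 269/256 · min R 135/128 — 539/512

539/512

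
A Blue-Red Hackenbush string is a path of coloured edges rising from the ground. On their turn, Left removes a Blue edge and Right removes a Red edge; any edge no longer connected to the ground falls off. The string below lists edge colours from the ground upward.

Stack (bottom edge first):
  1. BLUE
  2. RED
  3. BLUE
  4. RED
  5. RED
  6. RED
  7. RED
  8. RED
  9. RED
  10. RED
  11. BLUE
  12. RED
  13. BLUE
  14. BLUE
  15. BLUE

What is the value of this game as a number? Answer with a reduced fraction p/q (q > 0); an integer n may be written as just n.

Recurse on prefixes of the 15-edge string BLUE RED BLUE RED RED RED RED RED RED RED BLUE RED BLUE BLUE BLUE:
val_1 [B]  L=[0]  R=[(no moves)]  ⇒ 1
val_2 [BR]  L=[0]  R=[1]  ⇒ 1/2
val_3 [BRB]  L=[0, 1/2]  R=[1]  ⇒ 3/4
val_4 [BRBR]  L=[0, 1/2]  R=[3/4, 1]  ⇒ 5/8
val_5 [BRBRR]  L=[0, 1/2]  R=[5/8, 3/4, 1]  ⇒ 9/16
val_6 [BRBRRR]  L=[0, 1/2]  R=[9/16, 5/8, 3/4, 1]  ⇒ 17/32
val_7 [BRBRRRR]  L=[0, 1/2]  R=[17/32, 9/16, 5/8, 3/4, 1]  ⇒ 33/64
val_8 [BRBRRRRR]  L=[0, 1/2]  R=[33/64, 17/32, 9/16, 5/8, 3/4, 1]  ⇒ 65/128
val_9 [BRBRRRRRR]  L=[0, 1/2]  R=[65/128, 33/64, 17/32, 9/16, 5/8, 3/4, 1]  ⇒ 129/256
val_10 [BRBRRRRRRR]  L=[0, 1/2]  R=[129/256, 65/128, 33/64, 17/32, 9/16, 5/8, 3/4, 1]  ⇒ 257/512
val_11 [BRBRRRRRRRB]  L=[0, 1/2, 257/512]  R=[129/256, 65/128, 33/64, 17/32, 9/16, 5/8, 3/4, 1]  ⇒ 515/1024
val_12 [BRBRRRRRRRBR]  L=[0, 1/2, 257/512]  R=[515/1024, 129/256, 65/128, 33/64, 17/32, 9/16, 5/8, 3/4, 1]  ⇒ 1029/2048
val_13 [BRBRRRRRRRBRB]  L=[0, 1/2, 257/512, 1029/2048]  R=[515/1024, 129/256, 65/128, 33/64, 17/32, 9/16, 5/8, 3/4, 1]  ⇒ 2059/4096
val_14 [BRBRRRRRRRBRBB]  L=[0, 1/2, 257/512, 1029/2048, 2059/4096]  R=[515/1024, 129/256, 65/128, 33/64, 17/32, 9/16, 5/8, 3/4, 1]  ⇒ 4119/8192
val_15 [BRBRRRRRRRBRBBB]  L=[0, 1/2, 257/512, 1029/2048, 2059/4096, 4119/8192]  R=[515/1024, 129/256, 65/128, 33/64, 17/32, 9/16, 5/8, 3/4, 1]  ⇒ 8239/16384

8239/16384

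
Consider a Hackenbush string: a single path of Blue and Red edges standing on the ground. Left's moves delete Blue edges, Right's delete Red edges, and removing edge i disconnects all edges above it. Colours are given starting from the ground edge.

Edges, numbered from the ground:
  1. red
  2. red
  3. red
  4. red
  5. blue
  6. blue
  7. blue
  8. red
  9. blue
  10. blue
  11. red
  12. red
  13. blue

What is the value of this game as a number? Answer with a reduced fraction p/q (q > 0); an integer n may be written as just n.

Prefix values for red red red red blue blue blue red blue blue red red blue via {L|R} + simplicity:
r: Left { (no moves) }, Right { 0 } => simplest -1
rr: Left { (no moves) }, Right { -1 0 } => simplest -2
rrr: Left { (no moves) }, Right { -2 -1 0 } => simplest -3
rrrr: Left { (no moves) }, Right { -3 -2 -1 0 } => simplest -4
rrrrb: Left { -4 }, Right { -3 -2 -1 0 } => simplest -7/2
rrrrbb: Left { -4 -7/2 }, Right { -3 -2 -1 0 } => simplest -13/4
rrrrbbb: Left { -4 -7/2 -13/4 }, Right { -3 -2 -1 0 } => simplest -25/8
rrrrbbbr: Left { -4 -7/2 -13/4 }, Right { -25/8 -3 -2 -1 0 } => simplest -51/16
rrrrbbbrb: Left { -4 -7/2 -13/4 -51/16 }, Right { -25/8 -3 -2 -1 0 } => simplest -101/32
rrrrbbbrbb: Left { -4 -7/2 -13/4 -51/16 -101/32 }, Right { -25/8 -3 -2 -1 0 } => simplest -201/64
rrrrbbbrbbr: Left { -4 -7/2 -13/4 -51/16 -101/32 }, Right { -201/64 -25/8 -3 -2 -1 0 } => simplest -403/128
rrrrbbbrbbrr: Left { -4 -7/2 -13/4 -51/16 -101/32 }, Right { -403/128 -201/64 -25/8 -3 -2 -1 0 } => simplest -807/256
rrrrbbbrbbrrb: Left { -4 -7/2 -13/4 -51/16 -101/32 -807/256 }, Right { -403/128 -201/64 -25/8 -3 -2 -1 0 } => simplest -1613/512

-1613/512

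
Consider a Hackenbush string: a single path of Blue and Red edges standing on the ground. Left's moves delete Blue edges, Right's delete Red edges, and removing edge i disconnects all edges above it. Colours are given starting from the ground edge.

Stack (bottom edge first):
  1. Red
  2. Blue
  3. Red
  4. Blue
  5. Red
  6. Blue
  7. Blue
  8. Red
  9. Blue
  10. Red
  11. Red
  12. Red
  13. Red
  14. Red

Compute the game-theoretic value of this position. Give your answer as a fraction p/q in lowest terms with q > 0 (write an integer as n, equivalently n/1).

g_1 [R]  L=[none]  R=[0]  — -1
g_2 [RB]  L=[-1]  R=[0]  — -1/2
g_3 [RBR]  L=[-1]  R=[-1/2 0]  — -3/4
g_4 [RBRB]  L=[-1 -3/4]  R=[-1/2 0]  — -5/8
g_5 [RBRBR]  L=[-1 -3/4]  R=[-5/8 -1/2 0]  — -11/16
g_6 [RBRBRB]  L=[-1 -3/4 -11/16]  R=[-5/8 -1/2 0]  — -21/32
g_7 [RBRBRBB]  L=[-1 -3/4 -11/16 -21/32]  R=[-5/8 -1/2 0]  — -41/64
g_8 [RBRBRBBR]  L=[-1 -3/4 -11/16 -21/32]  R=[-41/64 -5/8 -1/2 0]  — -83/128
g_9 [RBRBRBBRB]  L=[-1 -3/4 -11/16 -21/32 -83/128]  R=[-41/64 -5/8 -1/2 0]  — -165/256
g_10 [RBRBRBBRBR]  L=[-1 -3/4 -11/16 -21/32 -83/128]  R=[-165/256 -41/64 -5/8 -1/2 0]  — -331/512
g_11 [RBRBRBBRBRR]  L=[-1 -3/4 -11/16 -21/32 -83/128]  R=[-331/512 -165/256 -41/64 -5/8 -1/2 0]  — -663/1024
g_12 [RBRBRBBRBRRR]  L=[-1 -3/4 -11/16 -21/32 -83/128]  R=[-663/1024 -331/512 -165/256 -41/64 -5/8 -1/2 0]  — -1327/2048
g_13 [RBRBRBBRBRRRR]  L=[-1 -3/4 -11/16 -21/32 -83/128]  R=[-1327/2048 -663/1024 -331/512 -165/256 -41/64 -5/8 -1/2 0]  — -2655/4096
g_14 [RBRBRBBRBRRRRR]  L=[-1 -3/4 -11/16 -21/32 -83/128]  R=[-2655/4096 -1327/2048 -663/1024 -331/512 -165/256 -41/64 -5/8 -1/2 0]  — -5311/8192

-5311/8192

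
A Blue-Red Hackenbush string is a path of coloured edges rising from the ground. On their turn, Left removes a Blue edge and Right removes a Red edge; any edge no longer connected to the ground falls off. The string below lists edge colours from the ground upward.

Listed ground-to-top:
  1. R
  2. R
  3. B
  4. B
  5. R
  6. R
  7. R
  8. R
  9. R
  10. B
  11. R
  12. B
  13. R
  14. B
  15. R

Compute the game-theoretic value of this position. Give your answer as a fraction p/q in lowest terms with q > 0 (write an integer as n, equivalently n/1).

-12203/8192

Recurse on prefixes of the 15-edge string R R B B R R R R R B R B R B R:
val_1 [R]  L=[(no moves)]  R=[0]  => -1
val_2 [RR]  L=[(no moves)]  R=[-1 0]  => -2
val_3 [RRB]  L=[-2]  R=[-1 0]  => -3/2
val_4 [RRBB]  L=[-2 -3/2]  R=[-1 0]  => -5/4
val_5 [RRBBR]  L=[-2 -3/2]  R=[-5/4 -1 0]  => -11/8
val_6 [RRBBRR]  L=[-2 -3/2]  R=[-11/8 -5/4 -1 0]  => -23/16
val_7 [RRBBRRR]  L=[-2 -3/2]  R=[-23/16 -11/8 -5/4 -1 0]  => -47/32
val_8 [RRBBRRRR]  L=[-2 -3/2]  R=[-47/32 -23/16 -11/8 -5/4 -1 0]  => -95/64
val_9 [RRBBRRRRR]  L=[-2 -3/2]  R=[-95/64 -47/32 -23/16 -11/8 -5/4 -1 0]  => -191/128
val_10 [RRBBRRRRRB]  L=[-2 -3/2 -191/128]  R=[-95/64 -47/32 -23/16 -11/8 -5/4 -1 0]  => -381/256
val_11 [RRBBRRRRRBR]  L=[-2 -3/2 -191/128]  R=[-381/256 -95/64 -47/32 -23/16 -11/8 -5/4 -1 0]  => -763/512
val_12 [RRBBRRRRRBRB]  L=[-2 -3/2 -191/128 -763/512]  R=[-381/256 -95/64 -47/32 -23/16 -11/8 -5/4 -1 0]  => -1525/1024
val_13 [RRBBRRRRRBRBR]  L=[-2 -3/2 -191/128 -763/512]  R=[-1525/1024 -381/256 -95/64 -47/32 -23/16 -11/8 -5/4 -1 0]  => -3051/2048
val_14 [RRBBRRRRRBRBRB]  L=[-2 -3/2 -191/128 -763/512 -3051/2048]  R=[-1525/1024 -381/256 -95/64 -47/32 -23/16 -11/8 -5/4 -1 0]  => -6101/4096
val_15 [RRBBRRRRRBRBRBR]  L=[-2 -3/2 -191/128 -763/512 -3051/2048]  R=[-6101/4096 -1525/1024 -381/256 -95/64 -47/32 -23/16 -11/8 -5/4 -1 0]  => -12203/8192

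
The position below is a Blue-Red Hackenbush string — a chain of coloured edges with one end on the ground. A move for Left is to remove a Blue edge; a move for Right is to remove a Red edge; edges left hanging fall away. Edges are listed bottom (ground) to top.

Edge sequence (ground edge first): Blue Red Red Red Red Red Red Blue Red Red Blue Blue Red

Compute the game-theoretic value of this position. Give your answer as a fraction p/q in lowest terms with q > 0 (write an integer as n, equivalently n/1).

77/4096

value(B) = { 0 | · } gives 1
value(BR) = { 0 | 1 } gives 1/2
value(BRR) = { 0 | 1/2 1 } gives 1/4
value(BRRR) = { 0 | 1/4 1/2 1 } gives 1/8
value(BRRRR) = { 0 | 1/8 1/4 1/2 1 } gives 1/16
value(BRRRRR) = { 0 | 1/16 1/8 1/4 1/2 1 } gives 1/32
value(BRRRRRR) = { 0 | 1/32 1/16 1/8 1/4 1/2 1 } gives 1/64
value(BRRRRRRB) = { 0 1/64 | 1/32 1/16 1/8 1/4 1/2 1 } gives 3/128
value(BRRRRRRBR) = { 0 1/64 | 3/128 1/32 1/16 1/8 1/4 1/2 1 } gives 5/256
value(BRRRRRRBRR) = { 0 1/64 | 5/256 3/128 1/32 1/16 1/8 1/4 1/2 1 } gives 9/512
value(BRRRRRRBRRB) = { 0 1/64 9/512 | 5/256 3/128 1/32 1/16 1/8 1/4 1/2 1 } gives 19/1024
value(BRRRRRRBRRBB) = { 0 1/64 9/512 19/1024 | 5/256 3/128 1/32 1/16 1/8 1/4 1/2 1 } gives 39/2048
value(BRRRRRRBRRBBR) = { 0 1/64 9/512 19/1024 | 39/2048 5/256 3/128 1/32 1/16 1/8 1/4 1/2 1 } gives 77/4096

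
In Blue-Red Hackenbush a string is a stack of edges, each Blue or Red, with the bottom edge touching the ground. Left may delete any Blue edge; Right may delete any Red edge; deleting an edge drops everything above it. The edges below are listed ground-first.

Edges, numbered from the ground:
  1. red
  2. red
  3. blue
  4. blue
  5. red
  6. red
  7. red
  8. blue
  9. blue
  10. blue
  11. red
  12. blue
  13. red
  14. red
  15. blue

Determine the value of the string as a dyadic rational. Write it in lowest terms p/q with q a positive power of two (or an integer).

edge 1 of 15 (red): { ∅ | 0 } = -1
edge 2 of 15 (red): { ∅ | -1 0 } = -2
edge 3 of 15 (blue): { -2 | -1 0 } = -3/2
edge 4 of 15 (blue): { -2 -3/2 | -1 0 } = -5/4
edge 5 of 15 (red): { -2 -3/2 | -5/4 -1 0 } = -11/8
edge 6 of 15 (red): { -2 -3/2 | -11/8 -5/4 -1 0 } = -23/16
edge 7 of 15 (red): { -2 -3/2 | -23/16 -11/8 -5/4 -1 0 } = -47/32
edge 8 of 15 (blue): { -2 -3/2 -47/32 | -23/16 -11/8 -5/4 -1 0 } = -93/64
edge 9 of 15 (blue): { -2 -3/2 -47/32 -93/64 | -23/16 -11/8 -5/4 -1 0 } = -185/128
edge 10 of 15 (blue): { -2 -3/2 -47/32 -93/64 -185/128 | -23/16 -11/8 -5/4 -1 0 } = -369/256
edge 11 of 15 (red): { -2 -3/2 -47/32 -93/64 -185/128 | -369/256 -23/16 -11/8 -5/4 -1 0 } = -739/512
edge 12 of 15 (blue): { -2 -3/2 -47/32 -93/64 -185/128 -739/512 | -369/256 -23/16 -11/8 -5/4 -1 0 } = -1477/1024
edge 13 of 15 (red): { -2 -3/2 -47/32 -93/64 -185/128 -739/512 | -1477/1024 -369/256 -23/16 -11/8 -5/4 -1 0 } = -2955/2048
edge 14 of 15 (red): { -2 -3/2 -47/32 -93/64 -185/128 -739/512 | -2955/2048 -1477/1024 -369/256 -23/16 -11/8 -5/4 -1 0 } = -5911/4096
edge 15 of 15 (blue): { -2 -3/2 -47/32 -93/64 -185/128 -739/512 -5911/4096 | -2955/2048 -1477/1024 -369/256 -23/16 -11/8 -5/4 -1 0 } = -11821/8192

-11821/8192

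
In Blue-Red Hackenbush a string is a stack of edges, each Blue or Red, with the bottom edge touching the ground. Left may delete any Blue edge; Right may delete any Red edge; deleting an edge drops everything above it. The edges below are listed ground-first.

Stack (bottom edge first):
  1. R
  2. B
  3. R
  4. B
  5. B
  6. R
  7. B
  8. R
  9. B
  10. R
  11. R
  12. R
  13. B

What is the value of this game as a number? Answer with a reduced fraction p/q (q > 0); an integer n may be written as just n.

-2397/4096

Recurse on prefixes of the 13-edge string R B R B B R B R B R R R B:
edge 1 of 13 (R): { ∅ | 0 } => -1
edge 2 of 13 (B): { -1 | 0 } => -1/2
edge 3 of 13 (R): { -1 | -1/2,0 } => -3/4
edge 4 of 13 (B): { -1,-3/4 | -1/2,0 } => -5/8
edge 5 of 13 (B): { -1,-3/4,-5/8 | -1/2,0 } => -9/16
edge 6 of 13 (R): { -1,-3/4,-5/8 | -9/16,-1/2,0 } => -19/32
edge 7 of 13 (B): { -1,-3/4,-5/8,-19/32 | -9/16,-1/2,0 } => -37/64
edge 8 of 13 (R): { -1,-3/4,-5/8,-19/32 | -37/64,-9/16,-1/2,0 } => -75/128
edge 9 of 13 (B): { -1,-3/4,-5/8,-19/32,-75/128 | -37/64,-9/16,-1/2,0 } => -149/256
edge 10 of 13 (R): { -1,-3/4,-5/8,-19/32,-75/128 | -149/256,-37/64,-9/16,-1/2,0 } => -299/512
edge 11 of 13 (R): { -1,-3/4,-5/8,-19/32,-75/128 | -299/512,-149/256,-37/64,-9/16,-1/2,0 } => -599/1024
edge 12 of 13 (R): { -1,-3/4,-5/8,-19/32,-75/128 | -599/1024,-299/512,-149/256,-37/64,-9/16,-1/2,0 } => -1199/2048
edge 13 of 13 (B): { -1,-3/4,-5/8,-19/32,-75/128,-1199/2048 | -599/1024,-299/512,-149/256,-37/64,-9/16,-1/2,0 } => -2397/4096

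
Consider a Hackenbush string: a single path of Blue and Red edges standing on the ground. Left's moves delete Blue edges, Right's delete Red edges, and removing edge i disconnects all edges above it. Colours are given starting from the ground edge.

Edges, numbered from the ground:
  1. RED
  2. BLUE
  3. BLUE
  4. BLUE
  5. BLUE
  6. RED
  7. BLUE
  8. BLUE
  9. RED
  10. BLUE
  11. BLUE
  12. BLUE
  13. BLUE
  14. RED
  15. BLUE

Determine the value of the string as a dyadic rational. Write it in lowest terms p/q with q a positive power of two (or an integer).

-1157/16384

Recurse on prefixes of the 15-edge string RED BLUE BLUE BLUE BLUE RED BLUE BLUE RED BLUE BLUE BLUE BLUE RED BLUE:
value_1 [R]  L=[·]  R=[0]  → -1
value_2 [RB]  L=[-1]  R=[0]  → -1/2
value_3 [RBB]  L=[-1, -1/2]  R=[0]  → -1/4
value_4 [RBBB]  L=[-1, -1/2, -1/4]  R=[0]  → -1/8
value_5 [RBBBB]  L=[-1, -1/2, -1/4, -1/8]  R=[0]  → -1/16
value_6 [RBBBBR]  L=[-1, -1/2, -1/4, -1/8]  R=[-1/16, 0]  → -3/32
value_7 [RBBBBRB]  L=[-1, -1/2, -1/4, -1/8, -3/32]  R=[-1/16, 0]  → -5/64
value_8 [RBBBBRBB]  L=[-1, -1/2, -1/4, -1/8, -3/32, -5/64]  R=[-1/16, 0]  → -9/128
value_9 [RBBBBRBBR]  L=[-1, -1/2, -1/4, -1/8, -3/32, -5/64]  R=[-9/128, -1/16, 0]  → -19/256
value_10 [RBBBBRBBRB]  L=[-1, -1/2, -1/4, -1/8, -3/32, -5/64, -19/256]  R=[-9/128, -1/16, 0]  → -37/512
value_11 [RBBBBRBBRBB]  L=[-1, -1/2, -1/4, -1/8, -3/32, -5/64, -19/256, -37/512]  R=[-9/128, -1/16, 0]  → -73/1024
value_12 [RBBBBRBBRBBB]  L=[-1, -1/2, -1/4, -1/8, -3/32, -5/64, -19/256, -37/512, -73/1024]  R=[-9/128, -1/16, 0]  → -145/2048
value_13 [RBBBBRBBRBBBB]  L=[-1, -1/2, -1/4, -1/8, -3/32, -5/64, -19/256, -37/512, -73/1024, -145/2048]  R=[-9/128, -1/16, 0]  → -289/4096
value_14 [RBBBBRBBRBBBBR]  L=[-1, -1/2, -1/4, -1/8, -3/32, -5/64, -19/256, -37/512, -73/1024, -145/2048]  R=[-289/4096, -9/128, -1/16, 0]  → -579/8192
value_15 [RBBBBRBBRBBBBRB]  L=[-1, -1/2, -1/4, -1/8, -3/32, -5/64, -19/256, -37/512, -73/1024, -145/2048, -579/8192]  R=[-289/4096, -9/128, -1/16, 0]  → -1157/16384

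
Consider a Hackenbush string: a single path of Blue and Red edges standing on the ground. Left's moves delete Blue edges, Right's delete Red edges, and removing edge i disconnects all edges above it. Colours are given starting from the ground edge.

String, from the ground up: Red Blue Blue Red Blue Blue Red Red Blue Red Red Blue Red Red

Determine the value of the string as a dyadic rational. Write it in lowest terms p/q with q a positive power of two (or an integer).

val(R) = { none | 0 } ⇒ -1
val(RB) = { -1 | 0 } ⇒ -1/2
val(RBB) = { -1 -1/2 | 0 } ⇒ -1/4
val(RBBR) = { -1 -1/2 | -1/4 0 } ⇒ -3/8
val(RBBRB) = { -1 -1/2 -3/8 | -1/4 0 } ⇒ -5/16
val(RBBRBB) = { -1 -1/2 -3/8 -5/16 | -1/4 0 } ⇒ -9/32
val(RBBRBBR) = { -1 -1/2 -3/8 -5/16 | -9/32 -1/4 0 } ⇒ -19/64
val(RBBRBBRR) = { -1 -1/2 -3/8 -5/16 | -19/64 -9/32 -1/4 0 } ⇒ -39/128
val(RBBRBBRRB) = { -1 -1/2 -3/8 -5/16 -39/128 | -19/64 -9/32 -1/4 0 } ⇒ -77/256
val(RBBRBBRRBR) = { -1 -1/2 -3/8 -5/16 -39/128 | -77/256 -19/64 -9/32 -1/4 0 } ⇒ -155/512
val(RBBRBBRRBRR) = { -1 -1/2 -3/8 -5/16 -39/128 | -155/512 -77/256 -19/64 -9/32 -1/4 0 } ⇒ -311/1024
val(RBBRBBRRBRRB) = { -1 -1/2 -3/8 -5/16 -39/128 -311/1024 | -155/512 -77/256 -19/64 -9/32 -1/4 0 } ⇒ -621/2048
val(RBBRBBRRBRRBR) = { -1 -1/2 -3/8 -5/16 -39/128 -311/1024 | -621/2048 -155/512 -77/256 -19/64 -9/32 -1/4 0 } ⇒ -1243/4096
val(RBBRBBRRBRRBRR) = { -1 -1/2 -3/8 -5/16 -39/128 -311/1024 | -1243/4096 -621/2048 -155/512 -77/256 -19/64 -9/32 -1/4 0 } ⇒ -2487/8192

-2487/8192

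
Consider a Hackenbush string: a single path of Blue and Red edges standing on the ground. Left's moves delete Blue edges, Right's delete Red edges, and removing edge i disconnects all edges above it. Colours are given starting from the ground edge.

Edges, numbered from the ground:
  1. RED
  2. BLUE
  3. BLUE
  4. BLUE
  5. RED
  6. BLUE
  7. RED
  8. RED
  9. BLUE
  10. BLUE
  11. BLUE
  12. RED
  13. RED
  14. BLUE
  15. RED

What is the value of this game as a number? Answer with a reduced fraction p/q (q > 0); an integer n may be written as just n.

-2843/16384

Build g(s[:k]) for k = 1..15, string s = RED BLUE BLUE BLUE RED BLUE RED RED BLUE BLUE BLUE RED RED BLUE RED.
g(R) = {  | 0 } gives -1
g(RB) = { -1 | 0 } gives -1/2
g(RBB) = { -1, -1/2 | 0 } gives -1/4
g(RBBB) = { -1, -1/2, -1/4 | 0 } gives -1/8
g(RBBBR) = { -1, -1/2, -1/4 | -1/8, 0 } gives -3/16
g(RBBBRB) = { -1, -1/2, -1/4, -3/16 | -1/8, 0 } gives -5/32
g(RBBBRBR) = { -1, -1/2, -1/4, -3/16 | -5/32, -1/8, 0 } gives -11/64
g(RBBBRBRR) = { -1, -1/2, -1/4, -3/16 | -11/64, -5/32, -1/8, 0 } gives -23/128
g(RBBBRBRRB) = { -1, -1/2, -1/4, -3/16, -23/128 | -11/64, -5/32, -1/8, 0 } gives -45/256
g(RBBBRBRRBB) = { -1, -1/2, -1/4, -3/16, -23/128, -45/256 | -11/64, -5/32, -1/8, 0 } gives -89/512
g(RBBBRBRRBBB) = { -1, -1/2, -1/4, -3/16, -23/128, -45/256, -89/512 | -11/64, -5/32, -1/8, 0 } gives -177/1024
g(RBBBRBRRBBBR) = { -1, -1/2, -1/4, -3/16, -23/128, -45/256, -89/512 | -177/1024, -11/64, -5/32, -1/8, 0 } gives -355/2048
g(RBBBRBRRBBBRR) = { -1, -1/2, -1/4, -3/16, -23/128, -45/256, -89/512 | -355/2048, -177/1024, -11/64, -5/32, -1/8, 0 } gives -711/4096
g(RBBBRBRRBBBRRB) = { -1, -1/2, -1/4, -3/16, -23/128, -45/256, -89/512, -711/4096 | -355/2048, -177/1024, -11/64, -5/32, -1/8, 0 } gives -1421/8192
g(RBBBRBRRBBBRRBR) = { -1, -1/2, -1/4, -3/16, -23/128, -45/256, -89/512, -711/4096 | -1421/8192, -355/2048, -177/1024, -11/64, -5/32, -1/8, 0 } gives -2843/16384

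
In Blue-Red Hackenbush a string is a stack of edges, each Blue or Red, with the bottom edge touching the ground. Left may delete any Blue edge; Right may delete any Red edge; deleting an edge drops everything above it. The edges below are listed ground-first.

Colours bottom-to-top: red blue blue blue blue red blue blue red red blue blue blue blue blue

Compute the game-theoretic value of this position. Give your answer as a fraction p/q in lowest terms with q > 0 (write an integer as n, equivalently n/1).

-1217/16384

step 1: add red to get r; options L={ · } R={ 0 } ⇒ -1
step 2: add blue to get rb; options L={ -1 } R={ 0 } ⇒ -1/2
step 3: add blue to get rbb; options L={ -1; -1/2 } R={ 0 } ⇒ -1/4
step 4: add blue to get rbbb; options L={ -1; -1/2; -1/4 } R={ 0 } ⇒ -1/8
step 5: add blue to get rbbbb; options L={ -1; -1/2; -1/4; -1/8 } R={ 0 } ⇒ -1/16
step 6: add red to get rbbbbr; options L={ -1; -1/2; -1/4; -1/8 } R={ -1/16; 0 } ⇒ -3/32
step 7: add blue to get rbbbbrb; options L={ -1; -1/2; -1/4; -1/8; -3/32 } R={ -1/16; 0 } ⇒ -5/64
step 8: add blue to get rbbbbrbb; options L={ -1; -1/2; -1/4; -1/8; -3/32; -5/64 } R={ -1/16; 0 } ⇒ -9/128
step 9: add red to get rbbbbrbbr; options L={ -1; -1/2; -1/4; -1/8; -3/32; -5/64 } R={ -9/128; -1/16; 0 } ⇒ -19/256
step 10: add red to get rbbbbrbbrr; options L={ -1; -1/2; -1/4; -1/8; -3/32; -5/64 } R={ -19/256; -9/128; -1/16; 0 } ⇒ -39/512
step 11: add blue to get rbbbbrbbrrb; options L={ -1; -1/2; -1/4; -1/8; -3/32; -5/64; -39/512 } R={ -19/256; -9/128; -1/16; 0 } ⇒ -77/1024
step 12: add blue to get rbbbbrbbrrbb; options L={ -1; -1/2; -1/4; -1/8; -3/32; -5/64; -39/512; -77/1024 } R={ -19/256; -9/128; -1/16; 0 } ⇒ -153/2048
step 13: add blue to get rbbbbrbbrrbbb; options L={ -1; -1/2; -1/4; -1/8; -3/32; -5/64; -39/512; -77/1024; -153/2048 } R={ -19/256; -9/128; -1/16; 0 } ⇒ -305/4096
step 14: add blue to get rbbbbrbbrrbbbb; options L={ -1; -1/2; -1/4; -1/8; -3/32; -5/64; -39/512; -77/1024; -153/2048; -305/4096 } R={ -19/256; -9/128; -1/16; 0 } ⇒ -609/8192
step 15: add blue to get rbbbbrbbrrbbbbb; options L={ -1; -1/2; -1/4; -1/8; -3/32; -5/64; -39/512; -77/1024; -153/2048; -305/4096; -609/8192 } R={ -19/256; -9/128; -1/16; 0 } ⇒ -1217/16384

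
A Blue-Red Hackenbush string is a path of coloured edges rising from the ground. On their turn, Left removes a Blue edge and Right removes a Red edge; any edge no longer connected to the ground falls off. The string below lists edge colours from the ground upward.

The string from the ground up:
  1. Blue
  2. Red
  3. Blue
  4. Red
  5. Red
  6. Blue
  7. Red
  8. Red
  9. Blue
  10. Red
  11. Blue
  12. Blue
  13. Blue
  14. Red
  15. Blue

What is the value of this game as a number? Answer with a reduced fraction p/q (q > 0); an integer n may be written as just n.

9403/16384

Prefix values for Blue Red Blue Red Red Blue Red Red Blue Red Blue Blue Blue Red Blue via {L|R} + simplicity:
step 1: add Blue to get B; options L={ 0 } R={ (no moves) } — 1
step 2: add Red to get BR; options L={ 0 } R={ 1 } — 1/2
step 3: add Blue to get BRB; options L={ 0; 1/2 } R={ 1 } — 3/4
step 4: add Red to get BRBR; options L={ 0; 1/2 } R={ 3/4; 1 } — 5/8
step 5: add Red to get BRBRR; options L={ 0; 1/2 } R={ 5/8; 3/4; 1 } — 9/16
step 6: add Blue to get BRBRRB; options L={ 0; 1/2; 9/16 } R={ 5/8; 3/4; 1 } — 19/32
step 7: add Red to get BRBRRBR; options L={ 0; 1/2; 9/16 } R={ 19/32; 5/8; 3/4; 1 } — 37/64
step 8: add Red to get BRBRRBRR; options L={ 0; 1/2; 9/16 } R={ 37/64; 19/32; 5/8; 3/4; 1 } — 73/128
step 9: add Blue to get BRBRRBRRB; options L={ 0; 1/2; 9/16; 73/128 } R={ 37/64; 19/32; 5/8; 3/4; 1 } — 147/256
step 10: add Red to get BRBRRBRRBR; options L={ 0; 1/2; 9/16; 73/128 } R={ 147/256; 37/64; 19/32; 5/8; 3/4; 1 } — 293/512
step 11: add Blue to get BRBRRBRRBRB; options L={ 0; 1/2; 9/16; 73/128; 293/512 } R={ 147/256; 37/64; 19/32; 5/8; 3/4; 1 } — 587/1024
step 12: add Blue to get BRBRRBRRBRBB; options L={ 0; 1/2; 9/16; 73/128; 293/512; 587/1024 } R={ 147/256; 37/64; 19/32; 5/8; 3/4; 1 } — 1175/2048
step 13: add Blue to get BRBRRBRRBRBBB; options L={ 0; 1/2; 9/16; 73/128; 293/512; 587/1024; 1175/2048 } R={ 147/256; 37/64; 19/32; 5/8; 3/4; 1 } — 2351/4096
step 14: add Red to get BRBRRBRRBRBBBR; options L={ 0; 1/2; 9/16; 73/128; 293/512; 587/1024; 1175/2048 } R={ 2351/4096; 147/256; 37/64; 19/32; 5/8; 3/4; 1 } — 4701/8192
step 15: add Blue to get BRBRRBRRBRBBBRB; options L={ 0; 1/2; 9/16; 73/128; 293/512; 587/1024; 1175/2048; 4701/8192 } R={ 2351/4096; 147/256; 37/64; 19/32; 5/8; 3/4; 1 } — 9403/16384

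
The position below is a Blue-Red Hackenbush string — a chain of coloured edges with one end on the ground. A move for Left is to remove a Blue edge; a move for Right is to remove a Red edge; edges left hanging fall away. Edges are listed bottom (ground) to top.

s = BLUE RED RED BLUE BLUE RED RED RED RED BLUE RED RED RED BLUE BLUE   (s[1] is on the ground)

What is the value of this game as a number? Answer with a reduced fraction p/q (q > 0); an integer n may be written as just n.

B: Left { 0 }, Right { ∅ } = simplest 1
BR: Left { 0 }, Right { 1 } = simplest 1/2
BRR: Left { 0 }, Right { 1/2, 1 } = simplest 1/4
BRRB: Left { 0, 1/4 }, Right { 1/2, 1 } = simplest 3/8
BRRBB: Left { 0, 1/4, 3/8 }, Right { 1/2, 1 } = simplest 7/16
BRRBBR: Left { 0, 1/4, 3/8 }, Right { 7/16, 1/2, 1 } = simplest 13/32
BRRBBRR: Left { 0, 1/4, 3/8 }, Right { 13/32, 7/16, 1/2, 1 } = simplest 25/64
BRRBBRRR: Left { 0, 1/4, 3/8 }, Right { 25/64, 13/32, 7/16, 1/2, 1 } = simplest 49/128
BRRBBRRRR: Left { 0, 1/4, 3/8 }, Right { 49/128, 25/64, 13/32, 7/16, 1/2, 1 } = simplest 97/256
BRRBBRRRRB: Left { 0, 1/4, 3/8, 97/256 }, Right { 49/128, 25/64, 13/32, 7/16, 1/2, 1 } = simplest 195/512
BRRBBRRRRBR: Left { 0, 1/4, 3/8, 97/256 }, Right { 195/512, 49/128, 25/64, 13/32, 7/16, 1/2, 1 } = simplest 389/1024
BRRBBRRRRBRR: Left { 0, 1/4, 3/8, 97/256 }, Right { 389/1024, 195/512, 49/128, 25/64, 13/32, 7/16, 1/2, 1 } = simplest 777/2048
BRRBBRRRRBRRR: Left { 0, 1/4, 3/8, 97/256 }, Right { 777/2048, 389/1024, 195/512, 49/128, 25/64, 13/32, 7/16, 1/2, 1 } = simplest 1553/4096
BRRBBRRRRBRRRB: Left { 0, 1/4, 3/8, 97/256, 1553/4096 }, Right { 777/2048, 389/1024, 195/512, 49/128, 25/64, 13/32, 7/16, 1/2, 1 } = simplest 3107/8192
BRRBBRRRRBRRRBB: Left { 0, 1/4, 3/8, 97/256, 1553/4096, 3107/8192 }, Right { 777/2048, 389/1024, 195/512, 49/128, 25/64, 13/32, 7/16, 1/2, 1 } = simplest 6215/16384

6215/16384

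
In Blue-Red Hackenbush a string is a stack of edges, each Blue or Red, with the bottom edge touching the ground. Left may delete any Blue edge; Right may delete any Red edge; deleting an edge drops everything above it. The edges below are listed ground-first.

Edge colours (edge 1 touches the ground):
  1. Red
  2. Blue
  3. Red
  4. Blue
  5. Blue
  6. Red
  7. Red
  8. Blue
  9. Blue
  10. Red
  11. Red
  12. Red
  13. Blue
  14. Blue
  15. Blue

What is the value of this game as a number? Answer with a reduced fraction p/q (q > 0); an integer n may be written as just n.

Build value(s[:k]) for k = 1..15, string s = Red Blue Red Blue Blue Red Red Blue Blue Red Red Red Blue Blue Blue.
value(R) = { none | 0 } ⇒ -1
value(RB) = { -1 | 0 } ⇒ -1/2
value(RBR) = { -1 | -1/2,0 } ⇒ -3/4
value(RBRB) = { -1,-3/4 | -1/2,0 } ⇒ -5/8
value(RBRBB) = { -1,-3/4,-5/8 | -1/2,0 } ⇒ -9/16
value(RBRBBR) = { -1,-3/4,-5/8 | -9/16,-1/2,0 } ⇒ -19/32
value(RBRBBRR) = { -1,-3/4,-5/8 | -19/32,-9/16,-1/2,0 } ⇒ -39/64
value(RBRBBRRB) = { -1,-3/4,-5/8,-39/64 | -19/32,-9/16,-1/2,0 } ⇒ -77/128
value(RBRBBRRBB) = { -1,-3/4,-5/8,-39/64,-77/128 | -19/32,-9/16,-1/2,0 } ⇒ -153/256
value(RBRBBRRBBR) = { -1,-3/4,-5/8,-39/64,-77/128 | -153/256,-19/32,-9/16,-1/2,0 } ⇒ -307/512
value(RBRBBRRBBRR) = { -1,-3/4,-5/8,-39/64,-77/128 | -307/512,-153/256,-19/32,-9/16,-1/2,0 } ⇒ -615/1024
value(RBRBBRRBBRRR) = { -1,-3/4,-5/8,-39/64,-77/128 | -615/1024,-307/512,-153/256,-19/32,-9/16,-1/2,0 } ⇒ -1231/2048
value(RBRBBRRBBRRRB) = { -1,-3/4,-5/8,-39/64,-77/128,-1231/2048 | -615/1024,-307/512,-153/256,-19/32,-9/16,-1/2,0 } ⇒ -2461/4096
value(RBRBBRRBBRRRBB) = { -1,-3/4,-5/8,-39/64,-77/128,-1231/2048,-2461/4096 | -615/1024,-307/512,-153/256,-19/32,-9/16,-1/2,0 } ⇒ -4921/8192
value(RBRBBRRBBRRRBBB) = { -1,-3/4,-5/8,-39/64,-77/128,-1231/2048,-2461/4096,-4921/8192 | -615/1024,-307/512,-153/256,-19/32,-9/16,-1/2,0 } ⇒ -9841/16384

-9841/16384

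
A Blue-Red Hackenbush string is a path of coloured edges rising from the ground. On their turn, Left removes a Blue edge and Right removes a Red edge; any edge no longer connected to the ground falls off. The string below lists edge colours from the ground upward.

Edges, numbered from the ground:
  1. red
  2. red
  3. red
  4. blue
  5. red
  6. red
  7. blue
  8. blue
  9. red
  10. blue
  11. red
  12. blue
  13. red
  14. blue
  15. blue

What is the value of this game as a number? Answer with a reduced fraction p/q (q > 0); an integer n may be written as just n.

G_1 [r]  L=[—]  R=[0]  -> -1
G_2 [rr]  L=[—]  R=[-1; 0]  -> -2
G_3 [rrr]  L=[—]  R=[-2; -1; 0]  -> -3
G_4 [rrrb]  L=[-3]  R=[-2; -1; 0]  -> -5/2
G_5 [rrrbr]  L=[-3]  R=[-5/2; -2; -1; 0]  -> -11/4
G_6 [rrrbrr]  L=[-3]  R=[-11/4; -5/2; -2; -1; 0]  -> -23/8
G_7 [rrrbrrb]  L=[-3; -23/8]  R=[-11/4; -5/2; -2; -1; 0]  -> -45/16
G_8 [rrrbrrbb]  L=[-3; -23/8; -45/16]  R=[-11/4; -5/2; -2; -1; 0]  -> -89/32
G_9 [rrrbrrbbr]  L=[-3; -23/8; -45/16]  R=[-89/32; -11/4; -5/2; -2; -1; 0]  -> -179/64
G_10 [rrrbrrbbrb]  L=[-3; -23/8; -45/16; -179/64]  R=[-89/32; -11/4; -5/2; -2; -1; 0]  -> -357/128
G_11 [rrrbrrbbrbr]  L=[-3; -23/8; -45/16; -179/64]  R=[-357/128; -89/32; -11/4; -5/2; -2; -1; 0]  -> -715/256
G_12 [rrrbrrbbrbrb]  L=[-3; -23/8; -45/16; -179/64; -715/256]  R=[-357/128; -89/32; -11/4; -5/2; -2; -1; 0]  -> -1429/512
G_13 [rrrbrrbbrbrbr]  L=[-3; -23/8; -45/16; -179/64; -715/256]  R=[-1429/512; -357/128; -89/32; -11/4; -5/2; -2; -1; 0]  -> -2859/1024
G_14 [rrrbrrbbrbrbrb]  L=[-3; -23/8; -45/16; -179/64; -715/256; -2859/1024]  R=[-1429/512; -357/128; -89/32; -11/4; -5/2; -2; -1; 0]  -> -5717/2048
G_15 [rrrbrrbbrbrbrbb]  L=[-3; -23/8; -45/16; -179/64; -715/256; -2859/1024; -5717/2048]  R=[-1429/512; -357/128; -89/32; -11/4; -5/2; -2; -1; 0]  -> -11433/4096

-11433/4096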